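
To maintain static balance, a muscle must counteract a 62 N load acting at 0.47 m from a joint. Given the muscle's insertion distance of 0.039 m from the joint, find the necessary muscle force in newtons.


F_muscle = W * d_load / d_muscle
F_muscle = 62 * 0.47 / 0.039
Numerator = 29.1400
F_muscle = 747.1795


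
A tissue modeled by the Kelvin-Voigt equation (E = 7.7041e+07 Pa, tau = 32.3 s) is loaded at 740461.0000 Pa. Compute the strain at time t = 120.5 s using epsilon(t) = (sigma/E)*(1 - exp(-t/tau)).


epsilon(t) = (sigma/E) * (1 - exp(-t/tau))
sigma/E = 740461.0000 / 7.7041e+07 = 0.0096
exp(-t/tau) = exp(-120.5 / 32.3) = 0.0240
epsilon = 0.0096 * (1 - 0.0240)
epsilon = 0.0094


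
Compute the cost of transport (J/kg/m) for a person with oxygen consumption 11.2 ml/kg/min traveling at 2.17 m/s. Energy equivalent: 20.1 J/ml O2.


Power per kg = VO2 * 20.1 / 60
Power per kg = 11.2 * 20.1 / 60 = 3.7520 W/kg
Cost = power_per_kg / speed
Cost = 3.7520 / 2.17
Cost = 1.7290


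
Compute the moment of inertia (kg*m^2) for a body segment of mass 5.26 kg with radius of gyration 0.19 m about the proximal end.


I = m * k^2
I = 5.26 * 0.19^2
k^2 = 0.0361
I = 0.1899


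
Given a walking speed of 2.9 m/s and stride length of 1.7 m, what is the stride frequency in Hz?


f = v / stride_length
f = 2.9 / 1.7
f = 1.7059


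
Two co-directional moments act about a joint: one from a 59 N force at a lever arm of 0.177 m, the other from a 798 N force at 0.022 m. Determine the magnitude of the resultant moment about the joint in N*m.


M = F1 * d1 + F2 * d2
M = 59 * 0.177 + 798 * 0.022
M = 10.4430 + 17.5560
M = 27.9990


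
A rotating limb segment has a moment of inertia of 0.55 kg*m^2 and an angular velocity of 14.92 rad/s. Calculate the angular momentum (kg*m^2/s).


L = I * omega
L = 0.55 * 14.92
L = 8.2060


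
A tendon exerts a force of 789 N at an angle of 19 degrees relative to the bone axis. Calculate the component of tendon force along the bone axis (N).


F_eff = F_tendon * cos(theta)
theta = 19 deg = 0.3316 rad
cos(theta) = 0.9455
F_eff = 789 * 0.9455
F_eff = 746.0142


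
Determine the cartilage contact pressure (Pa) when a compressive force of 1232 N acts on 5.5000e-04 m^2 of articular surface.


P = F / A
P = 1232 / 5.5000e-04
P = 2.2400e+06


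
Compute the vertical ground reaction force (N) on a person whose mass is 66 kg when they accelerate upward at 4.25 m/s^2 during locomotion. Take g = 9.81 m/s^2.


GRF = m * (g + a)
GRF = 66 * (9.81 + 4.25)
GRF = 66 * 14.0600
GRF = 927.9600


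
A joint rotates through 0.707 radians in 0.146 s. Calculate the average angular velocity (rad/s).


omega = delta_theta / delta_t
omega = 0.707 / 0.146
omega = 4.8425


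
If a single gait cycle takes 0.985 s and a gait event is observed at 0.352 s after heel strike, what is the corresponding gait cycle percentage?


pct = (event_time / cycle_time) * 100
pct = (0.352 / 0.985) * 100
ratio = 0.3574
pct = 35.7360


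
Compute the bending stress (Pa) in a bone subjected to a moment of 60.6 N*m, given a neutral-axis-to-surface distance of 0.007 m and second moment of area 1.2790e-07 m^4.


sigma = M * c / I
sigma = 60.6 * 0.007 / 1.2790e-07
M * c = 0.4242
sigma = 3.3167e+06


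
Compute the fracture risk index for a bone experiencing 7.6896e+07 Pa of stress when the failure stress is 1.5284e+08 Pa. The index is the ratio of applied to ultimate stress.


FRI = applied / ultimate
FRI = 7.6896e+07 / 1.5284e+08
FRI = 0.5031


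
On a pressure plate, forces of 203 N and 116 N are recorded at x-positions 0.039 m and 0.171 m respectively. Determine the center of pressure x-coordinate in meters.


COP_x = (F1*x1 + F2*x2) / (F1 + F2)
COP_x = (203*0.039 + 116*0.171) / (203 + 116)
Numerator = 27.7530
Denominator = 319
COP_x = 0.0870


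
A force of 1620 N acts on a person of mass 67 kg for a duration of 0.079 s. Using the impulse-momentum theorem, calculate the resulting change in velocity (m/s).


J = F * dt = 1620 * 0.079 = 127.9800 N*s
delta_v = J / m
delta_v = 127.9800 / 67
delta_v = 1.9101


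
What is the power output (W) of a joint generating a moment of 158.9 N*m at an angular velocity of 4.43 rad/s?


P = M * omega
P = 158.9 * 4.43
P = 703.9270


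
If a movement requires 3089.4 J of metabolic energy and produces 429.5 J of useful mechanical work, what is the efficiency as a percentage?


eta = (W_mech / E_meta) * 100
eta = (429.5 / 3089.4) * 100
ratio = 0.1390
eta = 13.9024


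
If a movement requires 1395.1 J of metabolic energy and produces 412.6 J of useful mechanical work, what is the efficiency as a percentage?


eta = (W_mech / E_meta) * 100
eta = (412.6 / 1395.1) * 100
ratio = 0.2957
eta = 29.5749


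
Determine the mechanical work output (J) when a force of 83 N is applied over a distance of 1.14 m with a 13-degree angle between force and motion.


W = F * d * cos(theta)
theta = 13 deg = 0.2269 rad
cos(theta) = 0.9744
W = 83 * 1.14 * 0.9744
W = 92.1949


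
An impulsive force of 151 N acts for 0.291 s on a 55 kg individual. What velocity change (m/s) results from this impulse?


J = F * dt = 151 * 0.291 = 43.9410 N*s
delta_v = J / m
delta_v = 43.9410 / 55
delta_v = 0.7989


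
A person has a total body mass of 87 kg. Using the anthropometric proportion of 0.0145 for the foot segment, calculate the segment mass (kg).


m_segment = body_mass * fraction
m_segment = 87 * 0.0145
m_segment = 1.2615


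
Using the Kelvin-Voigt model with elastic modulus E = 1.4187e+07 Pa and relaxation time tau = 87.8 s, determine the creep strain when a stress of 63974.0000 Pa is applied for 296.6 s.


epsilon(t) = (sigma/E) * (1 - exp(-t/tau))
sigma/E = 63974.0000 / 1.4187e+07 = 0.0045
exp(-t/tau) = exp(-296.6 / 87.8) = 0.0341
epsilon = 0.0045 * (1 - 0.0341)
epsilon = 0.0044


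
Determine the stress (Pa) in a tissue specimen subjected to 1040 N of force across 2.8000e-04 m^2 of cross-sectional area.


stress = F / A
stress = 1040 / 2.8000e-04
stress = 3.7143e+06


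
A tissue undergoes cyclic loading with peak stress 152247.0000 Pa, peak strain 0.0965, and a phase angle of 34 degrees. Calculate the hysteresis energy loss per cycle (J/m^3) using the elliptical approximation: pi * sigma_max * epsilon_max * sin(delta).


E_loss = pi * sigma_max * epsilon_max * sin(delta)
delta = 34 deg = 0.5934 rad
sin(delta) = 0.5592
E_loss = pi * 152247.0000 * 0.0965 * 0.5592
E_loss = 25809.9748


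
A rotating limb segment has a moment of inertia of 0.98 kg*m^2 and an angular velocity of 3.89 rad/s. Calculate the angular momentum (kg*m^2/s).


L = I * omega
L = 0.98 * 3.89
L = 3.8122


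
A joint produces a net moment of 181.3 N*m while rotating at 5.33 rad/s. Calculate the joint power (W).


P = M * omega
P = 181.3 * 5.33
P = 966.3290


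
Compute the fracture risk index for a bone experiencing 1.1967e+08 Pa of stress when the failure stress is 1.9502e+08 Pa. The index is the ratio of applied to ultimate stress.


FRI = applied / ultimate
FRI = 1.1967e+08 / 1.9502e+08
FRI = 0.6136


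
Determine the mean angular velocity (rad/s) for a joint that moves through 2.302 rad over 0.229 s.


omega = delta_theta / delta_t
omega = 2.302 / 0.229
omega = 10.0524


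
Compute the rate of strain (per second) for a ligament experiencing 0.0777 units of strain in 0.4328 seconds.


strain_rate = delta_strain / delta_t
strain_rate = 0.0777 / 0.4328
strain_rate = 0.1795


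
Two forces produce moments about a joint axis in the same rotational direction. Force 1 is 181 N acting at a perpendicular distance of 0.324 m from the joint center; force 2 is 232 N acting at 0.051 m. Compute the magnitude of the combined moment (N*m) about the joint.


M = F1 * d1 + F2 * d2
M = 181 * 0.324 + 232 * 0.051
M = 58.6440 + 11.8320
M = 70.4760


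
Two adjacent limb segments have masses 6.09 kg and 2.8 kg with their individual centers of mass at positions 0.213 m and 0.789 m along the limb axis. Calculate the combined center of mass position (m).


COM = (m1*x1 + m2*x2) / (m1 + m2)
COM = (6.09*0.213 + 2.8*0.789) / (6.09 + 2.8)
Numerator = 3.5064
Denominator = 8.8900
COM = 0.3944


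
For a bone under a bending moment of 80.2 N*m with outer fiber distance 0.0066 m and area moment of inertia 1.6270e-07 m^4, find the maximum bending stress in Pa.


sigma = M * c / I
sigma = 80.2 * 0.0066 / 1.6270e-07
M * c = 0.5293
sigma = 3.2533e+06


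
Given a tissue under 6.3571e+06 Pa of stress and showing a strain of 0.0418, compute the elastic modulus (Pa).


E = stress / strain
E = 6.3571e+06 / 0.0418
E = 1.5208e+08


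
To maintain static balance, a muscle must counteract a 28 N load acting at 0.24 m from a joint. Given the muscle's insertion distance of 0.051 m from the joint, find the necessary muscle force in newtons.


F_muscle = W * d_load / d_muscle
F_muscle = 28 * 0.24 / 0.051
Numerator = 6.7200
F_muscle = 131.7647


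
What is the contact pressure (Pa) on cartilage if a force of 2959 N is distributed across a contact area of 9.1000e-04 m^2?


P = F / A
P = 2959 / 9.1000e-04
P = 3.2516e+06


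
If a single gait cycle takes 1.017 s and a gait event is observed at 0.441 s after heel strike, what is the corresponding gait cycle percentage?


pct = (event_time / cycle_time) * 100
pct = (0.441 / 1.017) * 100
ratio = 0.4336
pct = 43.3628


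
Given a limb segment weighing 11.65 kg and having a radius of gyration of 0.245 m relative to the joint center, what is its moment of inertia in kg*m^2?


I = m * k^2
I = 11.65 * 0.245^2
k^2 = 0.0600
I = 0.6993


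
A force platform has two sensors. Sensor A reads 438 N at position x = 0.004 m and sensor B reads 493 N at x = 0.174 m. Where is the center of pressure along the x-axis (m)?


COP_x = (F1*x1 + F2*x2) / (F1 + F2)
COP_x = (438*0.004 + 493*0.174) / (438 + 493)
Numerator = 87.5340
Denominator = 931
COP_x = 0.0940


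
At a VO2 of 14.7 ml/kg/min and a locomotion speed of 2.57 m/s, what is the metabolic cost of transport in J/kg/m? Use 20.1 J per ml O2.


Power per kg = VO2 * 20.1 / 60
Power per kg = 14.7 * 20.1 / 60 = 4.9245 W/kg
Cost = power_per_kg / speed
Cost = 4.9245 / 2.57
Cost = 1.9161


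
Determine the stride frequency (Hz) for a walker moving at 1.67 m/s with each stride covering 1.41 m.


f = v / stride_length
f = 1.67 / 1.41
f = 1.1844


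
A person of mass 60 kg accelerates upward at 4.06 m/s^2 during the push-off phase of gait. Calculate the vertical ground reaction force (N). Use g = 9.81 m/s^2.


GRF = m * (g + a)
GRF = 60 * (9.81 + 4.06)
GRF = 60 * 13.8700
GRF = 832.2000


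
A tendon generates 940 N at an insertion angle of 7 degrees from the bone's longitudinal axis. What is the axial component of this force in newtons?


F_eff = F_tendon * cos(theta)
theta = 7 deg = 0.1222 rad
cos(theta) = 0.9925
F_eff = 940 * 0.9925
F_eff = 932.9934


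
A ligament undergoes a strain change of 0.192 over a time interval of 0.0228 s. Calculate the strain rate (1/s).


strain_rate = delta_strain / delta_t
strain_rate = 0.192 / 0.0228
strain_rate = 8.4211


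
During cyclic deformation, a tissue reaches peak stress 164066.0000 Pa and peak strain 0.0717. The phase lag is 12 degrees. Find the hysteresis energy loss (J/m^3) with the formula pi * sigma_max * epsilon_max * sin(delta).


E_loss = pi * sigma_max * epsilon_max * sin(delta)
delta = 12 deg = 0.2094 rad
sin(delta) = 0.2079
E_loss = pi * 164066.0000 * 0.0717 * 0.2079
E_loss = 7683.6315


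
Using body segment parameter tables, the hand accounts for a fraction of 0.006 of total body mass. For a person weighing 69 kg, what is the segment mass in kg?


m_segment = body_mass * fraction
m_segment = 69 * 0.006
m_segment = 0.4140


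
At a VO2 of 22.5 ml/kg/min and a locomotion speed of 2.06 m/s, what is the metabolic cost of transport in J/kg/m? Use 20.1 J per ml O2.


Power per kg = VO2 * 20.1 / 60
Power per kg = 22.5 * 20.1 / 60 = 7.5375 W/kg
Cost = power_per_kg / speed
Cost = 7.5375 / 2.06
Cost = 3.6590


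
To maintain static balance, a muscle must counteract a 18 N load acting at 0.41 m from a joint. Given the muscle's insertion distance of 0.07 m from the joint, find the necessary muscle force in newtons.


F_muscle = W * d_load / d_muscle
F_muscle = 18 * 0.41 / 0.07
Numerator = 7.3800
F_muscle = 105.4286


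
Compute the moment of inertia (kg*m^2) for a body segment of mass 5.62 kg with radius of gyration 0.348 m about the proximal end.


I = m * k^2
I = 5.62 * 0.348^2
k^2 = 0.1211
I = 0.6806


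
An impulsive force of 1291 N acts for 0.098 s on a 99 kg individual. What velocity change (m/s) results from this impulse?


J = F * dt = 1291 * 0.098 = 126.5180 N*s
delta_v = J / m
delta_v = 126.5180 / 99
delta_v = 1.2780


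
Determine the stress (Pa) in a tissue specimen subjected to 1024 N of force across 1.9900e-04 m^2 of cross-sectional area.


stress = F / A
stress = 1024 / 1.9900e-04
stress = 5.1457e+06


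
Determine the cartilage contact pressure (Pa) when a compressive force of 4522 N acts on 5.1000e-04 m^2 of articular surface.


P = F / A
P = 4522 / 5.1000e-04
P = 8.8667e+06


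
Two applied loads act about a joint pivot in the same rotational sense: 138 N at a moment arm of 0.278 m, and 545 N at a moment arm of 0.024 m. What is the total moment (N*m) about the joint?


M = F1 * d1 + F2 * d2
M = 138 * 0.278 + 545 * 0.024
M = 38.3640 + 13.0800
M = 51.4440


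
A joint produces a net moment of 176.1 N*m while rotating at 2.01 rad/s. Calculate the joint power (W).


P = M * omega
P = 176.1 * 2.01
P = 353.9610


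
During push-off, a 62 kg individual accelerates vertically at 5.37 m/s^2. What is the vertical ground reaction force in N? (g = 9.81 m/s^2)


GRF = m * (g + a)
GRF = 62 * (9.81 + 5.37)
GRF = 62 * 15.1800
GRF = 941.1600


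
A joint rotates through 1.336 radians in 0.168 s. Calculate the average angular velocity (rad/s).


omega = delta_theta / delta_t
omega = 1.336 / 0.168
omega = 7.9524


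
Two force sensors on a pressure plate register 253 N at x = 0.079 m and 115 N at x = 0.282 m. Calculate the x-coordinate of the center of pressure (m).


COP_x = (F1*x1 + F2*x2) / (F1 + F2)
COP_x = (253*0.079 + 115*0.282) / (253 + 115)
Numerator = 52.4170
Denominator = 368
COP_x = 0.1424


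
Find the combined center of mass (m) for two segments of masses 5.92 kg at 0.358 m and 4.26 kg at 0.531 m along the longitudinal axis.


COM = (m1*x1 + m2*x2) / (m1 + m2)
COM = (5.92*0.358 + 4.26*0.531) / (5.92 + 4.26)
Numerator = 4.3814
Denominator = 10.1800
COM = 0.4304


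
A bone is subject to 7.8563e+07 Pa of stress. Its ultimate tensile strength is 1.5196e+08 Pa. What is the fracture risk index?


FRI = applied / ultimate
FRI = 7.8563e+07 / 1.5196e+08
FRI = 0.5170


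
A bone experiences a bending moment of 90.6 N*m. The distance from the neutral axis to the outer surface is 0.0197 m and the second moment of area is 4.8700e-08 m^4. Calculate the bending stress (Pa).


sigma = M * c / I
sigma = 90.6 * 0.0197 / 4.8700e-08
M * c = 1.7848
sigma = 3.6649e+07


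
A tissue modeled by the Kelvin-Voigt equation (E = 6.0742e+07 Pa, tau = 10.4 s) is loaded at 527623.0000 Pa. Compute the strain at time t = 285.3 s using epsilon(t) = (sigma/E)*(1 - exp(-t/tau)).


epsilon(t) = (sigma/E) * (1 - exp(-t/tau))
sigma/E = 527623.0000 / 6.0742e+07 = 0.0087
exp(-t/tau) = exp(-285.3 / 10.4) = 1.2194e-12
epsilon = 0.0087 * (1 - 1.2194e-12)
epsilon = 0.0087


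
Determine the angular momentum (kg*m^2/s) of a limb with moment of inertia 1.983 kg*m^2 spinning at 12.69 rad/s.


L = I * omega
L = 1.983 * 12.69
L = 25.1643


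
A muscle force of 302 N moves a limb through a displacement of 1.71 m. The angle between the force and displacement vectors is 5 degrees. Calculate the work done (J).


W = F * d * cos(theta)
theta = 5 deg = 0.0873 rad
cos(theta) = 0.9962
W = 302 * 1.71 * 0.9962
W = 514.4549


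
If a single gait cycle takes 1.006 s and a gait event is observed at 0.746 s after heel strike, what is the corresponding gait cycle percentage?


pct = (event_time / cycle_time) * 100
pct = (0.746 / 1.006) * 100
ratio = 0.7416
pct = 74.1551


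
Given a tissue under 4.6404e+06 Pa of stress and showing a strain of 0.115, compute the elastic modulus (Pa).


E = stress / strain
E = 4.6404e+06 / 0.115
E = 4.0351e+07


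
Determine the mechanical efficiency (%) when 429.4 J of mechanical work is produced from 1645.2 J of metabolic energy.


eta = (W_mech / E_meta) * 100
eta = (429.4 / 1645.2) * 100
ratio = 0.2610
eta = 26.1002


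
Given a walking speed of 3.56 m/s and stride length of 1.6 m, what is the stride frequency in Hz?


f = v / stride_length
f = 3.56 / 1.6
f = 2.2250


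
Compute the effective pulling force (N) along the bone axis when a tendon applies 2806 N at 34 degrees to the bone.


F_eff = F_tendon * cos(theta)
theta = 34 deg = 0.5934 rad
cos(theta) = 0.8290
F_eff = 2806 * 0.8290
F_eff = 2326.2794


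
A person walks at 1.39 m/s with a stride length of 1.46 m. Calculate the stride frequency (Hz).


f = v / stride_length
f = 1.39 / 1.46
f = 0.9521


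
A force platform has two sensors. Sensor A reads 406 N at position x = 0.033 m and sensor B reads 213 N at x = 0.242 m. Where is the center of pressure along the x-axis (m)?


COP_x = (F1*x1 + F2*x2) / (F1 + F2)
COP_x = (406*0.033 + 213*0.242) / (406 + 213)
Numerator = 64.9440
Denominator = 619
COP_x = 0.1049


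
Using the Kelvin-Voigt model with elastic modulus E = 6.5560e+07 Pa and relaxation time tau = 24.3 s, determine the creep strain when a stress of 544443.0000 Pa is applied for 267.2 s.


epsilon(t) = (sigma/E) * (1 - exp(-t/tau))
sigma/E = 544443.0000 / 6.5560e+07 = 0.0083
exp(-t/tau) = exp(-267.2 / 24.3) = 1.6771e-05
epsilon = 0.0083 * (1 - 1.6771e-05)
epsilon = 0.0083


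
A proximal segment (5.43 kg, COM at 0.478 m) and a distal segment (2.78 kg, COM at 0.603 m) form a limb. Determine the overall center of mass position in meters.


COM = (m1*x1 + m2*x2) / (m1 + m2)
COM = (5.43*0.478 + 2.78*0.603) / (5.43 + 2.78)
Numerator = 4.2719
Denominator = 8.2100
COM = 0.5203


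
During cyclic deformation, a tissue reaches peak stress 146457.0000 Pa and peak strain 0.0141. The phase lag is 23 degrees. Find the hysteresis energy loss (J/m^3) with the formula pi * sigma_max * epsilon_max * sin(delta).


E_loss = pi * sigma_max * epsilon_max * sin(delta)
delta = 23 deg = 0.4014 rad
sin(delta) = 0.3907
E_loss = pi * 146457.0000 * 0.0141 * 0.3907
E_loss = 2534.8784


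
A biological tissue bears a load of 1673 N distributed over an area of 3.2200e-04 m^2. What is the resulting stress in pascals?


stress = F / A
stress = 1673 / 3.2200e-04
stress = 5.1957e+06


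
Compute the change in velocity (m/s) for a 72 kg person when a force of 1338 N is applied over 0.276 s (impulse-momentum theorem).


J = F * dt = 1338 * 0.276 = 369.2880 N*s
delta_v = J / m
delta_v = 369.2880 / 72
delta_v = 5.1290


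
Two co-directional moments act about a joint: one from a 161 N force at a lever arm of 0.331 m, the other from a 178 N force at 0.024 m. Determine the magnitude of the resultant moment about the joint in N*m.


M = F1 * d1 + F2 * d2
M = 161 * 0.331 + 178 * 0.024
M = 53.2910 + 4.2720
M = 57.5630


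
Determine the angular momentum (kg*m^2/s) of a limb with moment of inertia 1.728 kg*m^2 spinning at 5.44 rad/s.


L = I * omega
L = 1.728 * 5.44
L = 9.4003


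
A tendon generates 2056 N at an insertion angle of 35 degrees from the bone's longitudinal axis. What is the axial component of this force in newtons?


F_eff = F_tendon * cos(theta)
theta = 35 deg = 0.6109 rad
cos(theta) = 0.8192
F_eff = 2056 * 0.8192
F_eff = 1684.1766


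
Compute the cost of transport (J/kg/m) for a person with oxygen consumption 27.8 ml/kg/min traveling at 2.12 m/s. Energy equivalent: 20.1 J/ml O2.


Power per kg = VO2 * 20.1 / 60
Power per kg = 27.8 * 20.1 / 60 = 9.3130 W/kg
Cost = power_per_kg / speed
Cost = 9.3130 / 2.12
Cost = 4.3929


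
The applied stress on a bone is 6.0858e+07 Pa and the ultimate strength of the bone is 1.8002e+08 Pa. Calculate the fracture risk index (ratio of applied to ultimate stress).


FRI = applied / ultimate
FRI = 6.0858e+07 / 1.8002e+08
FRI = 0.3381


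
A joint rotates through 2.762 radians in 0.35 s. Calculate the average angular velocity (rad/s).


omega = delta_theta / delta_t
omega = 2.762 / 0.35
omega = 7.8914


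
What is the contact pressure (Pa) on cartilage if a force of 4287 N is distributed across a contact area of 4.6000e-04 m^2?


P = F / A
P = 4287 / 4.6000e-04
P = 9.3196e+06


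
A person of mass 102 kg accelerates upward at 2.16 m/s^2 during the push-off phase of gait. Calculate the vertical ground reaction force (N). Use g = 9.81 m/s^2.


GRF = m * (g + a)
GRF = 102 * (9.81 + 2.16)
GRF = 102 * 11.9700
GRF = 1220.9400


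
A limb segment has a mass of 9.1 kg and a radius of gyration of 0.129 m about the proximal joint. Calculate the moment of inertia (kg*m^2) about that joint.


I = m * k^2
I = 9.1 * 0.129^2
k^2 = 0.0166
I = 0.1514


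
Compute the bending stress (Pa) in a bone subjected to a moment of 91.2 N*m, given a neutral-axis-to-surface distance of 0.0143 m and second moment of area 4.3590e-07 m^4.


sigma = M * c / I
sigma = 91.2 * 0.0143 / 4.3590e-07
M * c = 1.3042
sigma = 2.9919e+06


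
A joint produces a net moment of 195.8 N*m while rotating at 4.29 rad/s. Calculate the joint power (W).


P = M * omega
P = 195.8 * 4.29
P = 839.9820


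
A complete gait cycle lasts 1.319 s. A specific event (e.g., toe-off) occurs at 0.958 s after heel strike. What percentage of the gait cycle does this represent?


pct = (event_time / cycle_time) * 100
pct = (0.958 / 1.319) * 100
ratio = 0.7263
pct = 72.6308


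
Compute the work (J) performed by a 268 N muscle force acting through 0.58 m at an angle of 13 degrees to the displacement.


W = F * d * cos(theta)
theta = 13 deg = 0.2269 rad
cos(theta) = 0.9744
W = 268 * 0.58 * 0.9744
W = 151.4561


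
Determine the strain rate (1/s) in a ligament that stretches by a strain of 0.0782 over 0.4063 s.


strain_rate = delta_strain / delta_t
strain_rate = 0.0782 / 0.4063
strain_rate = 0.1925


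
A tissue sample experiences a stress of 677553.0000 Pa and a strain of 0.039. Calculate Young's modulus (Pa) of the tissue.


E = stress / strain
E = 677553.0000 / 0.039
E = 1.7373e+07


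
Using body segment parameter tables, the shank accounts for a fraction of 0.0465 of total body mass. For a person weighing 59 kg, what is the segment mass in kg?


m_segment = body_mass * fraction
m_segment = 59 * 0.0465
m_segment = 2.7435


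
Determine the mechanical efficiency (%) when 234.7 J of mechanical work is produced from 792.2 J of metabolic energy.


eta = (W_mech / E_meta) * 100
eta = (234.7 / 792.2) * 100
ratio = 0.2963
eta = 29.6264


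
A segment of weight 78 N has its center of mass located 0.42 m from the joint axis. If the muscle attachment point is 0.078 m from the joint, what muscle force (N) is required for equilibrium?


F_muscle = W * d_load / d_muscle
F_muscle = 78 * 0.42 / 0.078
Numerator = 32.7600
F_muscle = 420.0000


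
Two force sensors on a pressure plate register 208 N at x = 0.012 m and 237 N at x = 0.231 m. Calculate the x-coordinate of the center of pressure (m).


COP_x = (F1*x1 + F2*x2) / (F1 + F2)
COP_x = (208*0.012 + 237*0.231) / (208 + 237)
Numerator = 57.2430
Denominator = 445
COP_x = 0.1286


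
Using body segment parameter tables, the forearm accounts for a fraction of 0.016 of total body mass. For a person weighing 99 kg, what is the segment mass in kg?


m_segment = body_mass * fraction
m_segment = 99 * 0.016
m_segment = 1.5840


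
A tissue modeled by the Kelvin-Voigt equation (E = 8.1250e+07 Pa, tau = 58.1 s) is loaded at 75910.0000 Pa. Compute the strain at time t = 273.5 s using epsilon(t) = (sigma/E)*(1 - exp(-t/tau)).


epsilon(t) = (sigma/E) * (1 - exp(-t/tau))
sigma/E = 75910.0000 / 8.1250e+07 = 9.3428e-04
exp(-t/tau) = exp(-273.5 / 58.1) = 0.0090
epsilon = 9.3428e-04 * (1 - 0.0090)
epsilon = 9.2584e-04


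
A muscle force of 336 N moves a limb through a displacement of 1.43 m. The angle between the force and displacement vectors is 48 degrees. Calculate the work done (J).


W = F * d * cos(theta)
theta = 48 deg = 0.8378 rad
cos(theta) = 0.6691
W = 336 * 1.43 * 0.6691
W = 321.5039


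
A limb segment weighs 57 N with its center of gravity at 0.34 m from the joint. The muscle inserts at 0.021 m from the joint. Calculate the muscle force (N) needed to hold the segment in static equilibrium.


F_muscle = W * d_load / d_muscle
F_muscle = 57 * 0.34 / 0.021
Numerator = 19.3800
F_muscle = 922.8571


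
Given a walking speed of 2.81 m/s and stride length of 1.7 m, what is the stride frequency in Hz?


f = v / stride_length
f = 2.81 / 1.7
f = 1.6529


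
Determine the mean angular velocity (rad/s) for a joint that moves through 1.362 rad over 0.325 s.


omega = delta_theta / delta_t
omega = 1.362 / 0.325
omega = 4.1908


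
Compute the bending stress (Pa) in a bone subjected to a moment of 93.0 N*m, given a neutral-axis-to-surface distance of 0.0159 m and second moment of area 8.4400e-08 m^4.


sigma = M * c / I
sigma = 93.0 * 0.0159 / 8.4400e-08
M * c = 1.4787
sigma = 1.7520e+07


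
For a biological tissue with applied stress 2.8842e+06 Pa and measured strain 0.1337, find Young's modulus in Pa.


E = stress / strain
E = 2.8842e+06 / 0.1337
E = 2.1572e+07


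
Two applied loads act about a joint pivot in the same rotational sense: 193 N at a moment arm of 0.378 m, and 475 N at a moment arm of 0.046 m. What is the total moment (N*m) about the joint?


M = F1 * d1 + F2 * d2
M = 193 * 0.378 + 475 * 0.046
M = 72.9540 + 21.8500
M = 94.8040


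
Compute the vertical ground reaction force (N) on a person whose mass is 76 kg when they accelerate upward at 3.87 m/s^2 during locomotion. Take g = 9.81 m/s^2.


GRF = m * (g + a)
GRF = 76 * (9.81 + 3.87)
GRF = 76 * 13.6800
GRF = 1039.6800


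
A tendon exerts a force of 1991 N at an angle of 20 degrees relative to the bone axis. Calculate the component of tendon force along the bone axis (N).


F_eff = F_tendon * cos(theta)
theta = 20 deg = 0.3491 rad
cos(theta) = 0.9397
F_eff = 1991 * 0.9397
F_eff = 1870.9280


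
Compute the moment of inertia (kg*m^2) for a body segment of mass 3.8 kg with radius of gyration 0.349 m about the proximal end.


I = m * k^2
I = 3.8 * 0.349^2
k^2 = 0.1218
I = 0.4628


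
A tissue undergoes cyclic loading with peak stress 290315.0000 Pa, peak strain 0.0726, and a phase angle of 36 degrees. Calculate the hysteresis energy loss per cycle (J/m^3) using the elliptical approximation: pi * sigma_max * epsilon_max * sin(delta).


E_loss = pi * sigma_max * epsilon_max * sin(delta)
delta = 36 deg = 0.6283 rad
sin(delta) = 0.5878
E_loss = pi * 290315.0000 * 0.0726 * 0.5878
E_loss = 38920.1633


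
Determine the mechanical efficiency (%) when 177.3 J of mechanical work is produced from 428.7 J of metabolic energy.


eta = (W_mech / E_meta) * 100
eta = (177.3 / 428.7) * 100
ratio = 0.4136
eta = 41.3576


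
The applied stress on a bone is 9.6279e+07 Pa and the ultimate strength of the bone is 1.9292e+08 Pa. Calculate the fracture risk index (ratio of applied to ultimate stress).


FRI = applied / ultimate
FRI = 9.6279e+07 / 1.9292e+08
FRI = 0.4991


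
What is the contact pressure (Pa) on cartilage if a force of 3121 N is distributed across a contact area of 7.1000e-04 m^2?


P = F / A
P = 3121 / 7.1000e-04
P = 4.3958e+06


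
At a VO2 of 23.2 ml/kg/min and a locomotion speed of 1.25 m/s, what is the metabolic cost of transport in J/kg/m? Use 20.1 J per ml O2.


Power per kg = VO2 * 20.1 / 60
Power per kg = 23.2 * 20.1 / 60 = 7.7720 W/kg
Cost = power_per_kg / speed
Cost = 7.7720 / 1.25
Cost = 6.2176


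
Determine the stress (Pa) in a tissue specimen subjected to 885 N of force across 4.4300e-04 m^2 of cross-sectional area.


stress = F / A
stress = 885 / 4.4300e-04
stress = 1.9977e+06


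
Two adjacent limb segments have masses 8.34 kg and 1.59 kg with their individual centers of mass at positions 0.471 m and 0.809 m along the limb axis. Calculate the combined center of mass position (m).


COM = (m1*x1 + m2*x2) / (m1 + m2)
COM = (8.34*0.471 + 1.59*0.809) / (8.34 + 1.59)
Numerator = 5.2144
Denominator = 9.9300
COM = 0.5251


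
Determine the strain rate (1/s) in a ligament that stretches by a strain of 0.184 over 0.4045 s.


strain_rate = delta_strain / delta_t
strain_rate = 0.184 / 0.4045
strain_rate = 0.4549


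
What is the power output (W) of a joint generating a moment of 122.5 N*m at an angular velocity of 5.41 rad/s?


P = M * omega
P = 122.5 * 5.41
P = 662.7250


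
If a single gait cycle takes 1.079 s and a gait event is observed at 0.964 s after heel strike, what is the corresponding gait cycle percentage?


pct = (event_time / cycle_time) * 100
pct = (0.964 / 1.079) * 100
ratio = 0.8934
pct = 89.3420


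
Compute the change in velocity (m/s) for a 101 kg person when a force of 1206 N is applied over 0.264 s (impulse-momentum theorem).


J = F * dt = 1206 * 0.264 = 318.3840 N*s
delta_v = J / m
delta_v = 318.3840 / 101
delta_v = 3.1523


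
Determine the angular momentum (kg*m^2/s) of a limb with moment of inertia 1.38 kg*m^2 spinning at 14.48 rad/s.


L = I * omega
L = 1.38 * 14.48
L = 19.9824


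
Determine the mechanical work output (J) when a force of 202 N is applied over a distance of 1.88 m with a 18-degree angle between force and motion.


W = F * d * cos(theta)
theta = 18 deg = 0.3142 rad
cos(theta) = 0.9511
W = 202 * 1.88 * 0.9511
W = 361.1732


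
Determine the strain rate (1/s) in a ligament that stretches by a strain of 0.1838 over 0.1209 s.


strain_rate = delta_strain / delta_t
strain_rate = 0.1838 / 0.1209
strain_rate = 1.5203


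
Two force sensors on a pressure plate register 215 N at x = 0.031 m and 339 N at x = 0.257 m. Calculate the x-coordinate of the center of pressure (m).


COP_x = (F1*x1 + F2*x2) / (F1 + F2)
COP_x = (215*0.031 + 339*0.257) / (215 + 339)
Numerator = 93.7880
Denominator = 554
COP_x = 0.1693


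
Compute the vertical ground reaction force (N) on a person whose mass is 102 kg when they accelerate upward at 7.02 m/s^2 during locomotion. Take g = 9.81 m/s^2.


GRF = m * (g + a)
GRF = 102 * (9.81 + 7.02)
GRF = 102 * 16.8300
GRF = 1716.6600


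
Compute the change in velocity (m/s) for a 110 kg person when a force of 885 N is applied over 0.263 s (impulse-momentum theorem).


J = F * dt = 885 * 0.263 = 232.7550 N*s
delta_v = J / m
delta_v = 232.7550 / 110
delta_v = 2.1160


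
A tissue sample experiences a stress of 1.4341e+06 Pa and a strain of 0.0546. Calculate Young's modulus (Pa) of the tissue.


E = stress / strain
E = 1.4341e+06 / 0.0546
E = 2.6266e+07


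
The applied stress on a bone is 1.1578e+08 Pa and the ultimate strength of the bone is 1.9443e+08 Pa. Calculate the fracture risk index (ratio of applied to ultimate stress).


FRI = applied / ultimate
FRI = 1.1578e+08 / 1.9443e+08
FRI = 0.5955


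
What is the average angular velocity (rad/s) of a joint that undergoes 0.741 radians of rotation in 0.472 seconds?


omega = delta_theta / delta_t
omega = 0.741 / 0.472
omega = 1.5699


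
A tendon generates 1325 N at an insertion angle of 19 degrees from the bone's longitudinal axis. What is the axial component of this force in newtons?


F_eff = F_tendon * cos(theta)
theta = 19 deg = 0.3316 rad
cos(theta) = 0.9455
F_eff = 1325 * 0.9455
F_eff = 1252.8121


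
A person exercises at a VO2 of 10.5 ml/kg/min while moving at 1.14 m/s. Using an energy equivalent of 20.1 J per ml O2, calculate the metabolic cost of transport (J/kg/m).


Power per kg = VO2 * 20.1 / 60
Power per kg = 10.5 * 20.1 / 60 = 3.5175 W/kg
Cost = power_per_kg / speed
Cost = 3.5175 / 1.14
Cost = 3.0855


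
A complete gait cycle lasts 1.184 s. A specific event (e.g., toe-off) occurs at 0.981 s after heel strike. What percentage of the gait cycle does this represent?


pct = (event_time / cycle_time) * 100
pct = (0.981 / 1.184) * 100
ratio = 0.8285
pct = 82.8547


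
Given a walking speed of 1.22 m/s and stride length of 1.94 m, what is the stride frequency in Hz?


f = v / stride_length
f = 1.22 / 1.94
f = 0.6289


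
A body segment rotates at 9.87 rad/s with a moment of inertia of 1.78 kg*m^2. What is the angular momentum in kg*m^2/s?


L = I * omega
L = 1.78 * 9.87
L = 17.5686


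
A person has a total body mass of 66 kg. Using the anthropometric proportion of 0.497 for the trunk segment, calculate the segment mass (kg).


m_segment = body_mass * fraction
m_segment = 66 * 0.497
m_segment = 32.8020


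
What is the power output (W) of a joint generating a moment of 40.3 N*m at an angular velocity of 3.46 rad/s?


P = M * omega
P = 40.3 * 3.46
P = 139.4380


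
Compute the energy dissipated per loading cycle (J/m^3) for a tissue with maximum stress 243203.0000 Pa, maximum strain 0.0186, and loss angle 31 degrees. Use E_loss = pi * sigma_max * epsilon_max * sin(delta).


E_loss = pi * sigma_max * epsilon_max * sin(delta)
delta = 31 deg = 0.5411 rad
sin(delta) = 0.5150
E_loss = pi * 243203.0000 * 0.0186 * 0.5150
E_loss = 7319.3258


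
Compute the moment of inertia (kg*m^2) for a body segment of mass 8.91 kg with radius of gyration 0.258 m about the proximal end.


I = m * k^2
I = 8.91 * 0.258^2
k^2 = 0.0666
I = 0.5931


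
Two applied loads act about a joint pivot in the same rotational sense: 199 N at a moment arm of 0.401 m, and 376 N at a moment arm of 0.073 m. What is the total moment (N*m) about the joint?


M = F1 * d1 + F2 * d2
M = 199 * 0.401 + 376 * 0.073
M = 79.7990 + 27.4480
M = 107.2470


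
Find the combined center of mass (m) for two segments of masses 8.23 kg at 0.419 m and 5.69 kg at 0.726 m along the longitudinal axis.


COM = (m1*x1 + m2*x2) / (m1 + m2)
COM = (8.23*0.419 + 5.69*0.726) / (8.23 + 5.69)
Numerator = 7.5793
Denominator = 13.9200
COM = 0.5445


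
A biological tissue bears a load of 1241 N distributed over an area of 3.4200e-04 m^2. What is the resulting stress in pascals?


stress = F / A
stress = 1241 / 3.4200e-04
stress = 3.6287e+06


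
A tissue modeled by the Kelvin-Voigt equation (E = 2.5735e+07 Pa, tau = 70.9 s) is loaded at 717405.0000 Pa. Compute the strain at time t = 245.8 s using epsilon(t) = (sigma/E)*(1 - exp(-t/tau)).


epsilon(t) = (sigma/E) * (1 - exp(-t/tau))
sigma/E = 717405.0000 / 2.5735e+07 = 0.0279
exp(-t/tau) = exp(-245.8 / 70.9) = 0.0312
epsilon = 0.0279 * (1 - 0.0312)
epsilon = 0.0270


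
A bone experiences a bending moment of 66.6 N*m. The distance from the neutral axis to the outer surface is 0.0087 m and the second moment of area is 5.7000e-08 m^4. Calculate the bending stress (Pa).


sigma = M * c / I
sigma = 66.6 * 0.0087 / 5.7000e-08
M * c = 0.5794
sigma = 1.0165e+07


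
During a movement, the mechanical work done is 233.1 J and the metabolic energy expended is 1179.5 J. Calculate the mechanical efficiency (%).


eta = (W_mech / E_meta) * 100
eta = (233.1 / 1179.5) * 100
ratio = 0.1976
eta = 19.7626


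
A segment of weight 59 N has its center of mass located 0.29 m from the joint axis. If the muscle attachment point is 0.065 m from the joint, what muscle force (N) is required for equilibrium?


F_muscle = W * d_load / d_muscle
F_muscle = 59 * 0.29 / 0.065
Numerator = 17.1100
F_muscle = 263.2308


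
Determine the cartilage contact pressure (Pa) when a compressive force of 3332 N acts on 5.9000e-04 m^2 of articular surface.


P = F / A
P = 3332 / 5.9000e-04
P = 5.6475e+06


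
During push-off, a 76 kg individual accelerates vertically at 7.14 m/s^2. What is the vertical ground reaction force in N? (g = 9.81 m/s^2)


GRF = m * (g + a)
GRF = 76 * (9.81 + 7.14)
GRF = 76 * 16.9500
GRF = 1288.2000


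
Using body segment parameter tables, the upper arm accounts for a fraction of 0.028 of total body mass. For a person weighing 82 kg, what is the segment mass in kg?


m_segment = body_mass * fraction
m_segment = 82 * 0.028
m_segment = 2.2960


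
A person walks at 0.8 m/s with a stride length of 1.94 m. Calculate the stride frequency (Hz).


f = v / stride_length
f = 0.8 / 1.94
f = 0.4124


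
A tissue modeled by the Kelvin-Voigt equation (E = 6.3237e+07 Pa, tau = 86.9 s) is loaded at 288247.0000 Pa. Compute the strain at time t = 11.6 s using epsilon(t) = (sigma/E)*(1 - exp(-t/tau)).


epsilon(t) = (sigma/E) * (1 - exp(-t/tau))
sigma/E = 288247.0000 / 6.3237e+07 = 0.0046
exp(-t/tau) = exp(-11.6 / 86.9) = 0.8750
epsilon = 0.0046 * (1 - 0.8750)
epsilon = 5.6960e-04


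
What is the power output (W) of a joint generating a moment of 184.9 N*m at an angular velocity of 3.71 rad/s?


P = M * omega
P = 184.9 * 3.71
P = 685.9790


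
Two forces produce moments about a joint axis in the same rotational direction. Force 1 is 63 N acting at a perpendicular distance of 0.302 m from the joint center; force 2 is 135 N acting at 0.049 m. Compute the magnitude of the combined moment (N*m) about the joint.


M = F1 * d1 + F2 * d2
M = 63 * 0.302 + 135 * 0.049
M = 19.0260 + 6.6150
M = 25.6410


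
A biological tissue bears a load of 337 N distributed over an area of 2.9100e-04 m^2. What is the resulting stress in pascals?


stress = F / A
stress = 337 / 2.9100e-04
stress = 1.1581e+06


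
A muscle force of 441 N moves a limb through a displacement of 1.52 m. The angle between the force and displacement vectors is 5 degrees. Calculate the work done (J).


W = F * d * cos(theta)
theta = 5 deg = 0.0873 rad
cos(theta) = 0.9962
W = 441 * 1.52 * 0.9962
W = 667.7692


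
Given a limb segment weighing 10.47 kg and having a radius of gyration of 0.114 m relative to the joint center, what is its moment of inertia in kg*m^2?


I = m * k^2
I = 10.47 * 0.114^2
k^2 = 0.0130
I = 0.1361


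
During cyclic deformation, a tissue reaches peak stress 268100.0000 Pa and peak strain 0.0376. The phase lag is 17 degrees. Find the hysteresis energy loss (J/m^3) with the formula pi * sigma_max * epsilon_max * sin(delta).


E_loss = pi * sigma_max * epsilon_max * sin(delta)
delta = 17 deg = 0.2967 rad
sin(delta) = 0.2924
E_loss = pi * 268100.0000 * 0.0376 * 0.2924
E_loss = 9259.1234


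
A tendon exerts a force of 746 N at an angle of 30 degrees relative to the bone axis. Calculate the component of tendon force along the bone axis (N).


F_eff = F_tendon * cos(theta)
theta = 30 deg = 0.5236 rad
cos(theta) = 0.8660
F_eff = 746 * 0.8660
F_eff = 646.0550


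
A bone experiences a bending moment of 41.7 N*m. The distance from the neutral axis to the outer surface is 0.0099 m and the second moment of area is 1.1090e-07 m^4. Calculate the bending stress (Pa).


sigma = M * c / I
sigma = 41.7 * 0.0099 / 1.1090e-07
M * c = 0.4128
sigma = 3.7225e+06


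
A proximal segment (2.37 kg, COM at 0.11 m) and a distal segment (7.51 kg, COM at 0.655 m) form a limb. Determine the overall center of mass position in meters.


COM = (m1*x1 + m2*x2) / (m1 + m2)
COM = (2.37*0.11 + 7.51*0.655) / (2.37 + 7.51)
Numerator = 5.1798
Denominator = 9.8800
COM = 0.5243


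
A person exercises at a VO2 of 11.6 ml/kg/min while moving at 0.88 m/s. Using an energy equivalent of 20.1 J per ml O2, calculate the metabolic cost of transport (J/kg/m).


Power per kg = VO2 * 20.1 / 60
Power per kg = 11.6 * 20.1 / 60 = 3.8860 W/kg
Cost = power_per_kg / speed
Cost = 3.8860 / 0.88
Cost = 4.4159
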